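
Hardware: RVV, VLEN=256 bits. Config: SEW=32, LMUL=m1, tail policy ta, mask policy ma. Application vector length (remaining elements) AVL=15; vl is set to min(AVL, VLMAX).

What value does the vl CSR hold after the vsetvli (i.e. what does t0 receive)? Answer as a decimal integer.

vl = 8

lanes per group: 256·1/32 = 8
vl = min(AVL, VLMAX) = min(15, 8) = 8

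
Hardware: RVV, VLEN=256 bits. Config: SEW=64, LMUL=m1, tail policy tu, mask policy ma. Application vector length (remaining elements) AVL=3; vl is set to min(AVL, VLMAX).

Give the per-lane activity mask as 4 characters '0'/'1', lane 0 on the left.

VLMAX = VLEN×LMUL/SEW = 256×1/64 = 4
vl = min(AVL, VLMAX) = min(3, 4) = 3
bits (lane 0 leftmost): 1110

predicate = 1110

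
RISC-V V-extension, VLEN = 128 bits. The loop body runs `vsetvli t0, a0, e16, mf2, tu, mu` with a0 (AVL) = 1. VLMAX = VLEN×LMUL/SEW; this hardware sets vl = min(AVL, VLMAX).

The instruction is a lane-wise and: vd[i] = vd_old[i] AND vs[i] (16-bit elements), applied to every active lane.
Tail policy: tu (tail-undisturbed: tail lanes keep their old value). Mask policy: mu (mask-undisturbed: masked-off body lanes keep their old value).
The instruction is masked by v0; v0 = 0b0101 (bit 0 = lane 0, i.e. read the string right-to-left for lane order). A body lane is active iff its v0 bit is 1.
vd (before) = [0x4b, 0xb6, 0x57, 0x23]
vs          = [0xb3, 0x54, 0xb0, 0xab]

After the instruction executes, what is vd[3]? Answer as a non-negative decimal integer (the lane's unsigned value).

VLMAX = (128 × 1/2) / 16 = 4 lanes
vl = min(AVL, VLMAX) = min(1, 4) = 1
lane  0: and(0x4b,0xb3) ⇒ 0x03
lane  1: tail/keep ⇒ 0xb6
lane  2: tail/keep ⇒ 0x57
lane  3: tail/keep ⇒ 0x23

vd[3] = 35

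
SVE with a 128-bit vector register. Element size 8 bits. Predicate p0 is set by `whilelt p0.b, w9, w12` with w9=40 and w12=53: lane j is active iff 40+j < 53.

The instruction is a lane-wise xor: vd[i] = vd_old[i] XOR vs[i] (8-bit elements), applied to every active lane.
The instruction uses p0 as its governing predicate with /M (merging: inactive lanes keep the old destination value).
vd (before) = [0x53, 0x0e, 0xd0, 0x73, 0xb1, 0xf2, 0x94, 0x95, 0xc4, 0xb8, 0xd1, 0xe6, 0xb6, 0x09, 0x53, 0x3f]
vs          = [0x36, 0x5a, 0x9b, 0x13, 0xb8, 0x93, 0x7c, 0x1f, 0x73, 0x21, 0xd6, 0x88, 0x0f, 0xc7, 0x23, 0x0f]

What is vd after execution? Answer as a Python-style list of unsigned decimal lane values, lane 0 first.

vd = [101, 84, 75, 96, 9, 97, 232, 138, 183, 153, 7, 110, 185, 9, 83, 63]

register lanes = 128/8 = 16
active while 40+j < 53, i.e. j ∈ [0,13) capped at 16 ⇒ 13
lane  0: xor(0x53,0x36) ⇒ 0x65
lane  1: xor(0x0e,0x5a) ⇒ 0x54
lane  2: xor(0xd0,0x9b) ⇒ 0x4b
lane  3: xor(0x73,0x13) ⇒ 0x60
lane  4: xor(0xb1,0xb8) ⇒ 0x09
lane  5: xor(0xf2,0x93) ⇒ 0x61
lane  6: xor(0x94,0x7c) ⇒ 0xe8
lane  7: xor(0x95,0x1f) ⇒ 0x8a
lane  8: xor(0xc4,0x73) ⇒ 0xb7
lane  9: xor(0xb8,0x21) ⇒ 0x99
lane 10: xor(0xd1,0xd6) ⇒ 0x07
lane 11: xor(0xe6,0x88) ⇒ 0x6e
lane 12: xor(0xb6,0x0f) ⇒ 0xb9
lane 13: tail/keep ⇒ 0x09
lane 14: tail/keep ⇒ 0x53
lane 15: tail/keep ⇒ 0x3f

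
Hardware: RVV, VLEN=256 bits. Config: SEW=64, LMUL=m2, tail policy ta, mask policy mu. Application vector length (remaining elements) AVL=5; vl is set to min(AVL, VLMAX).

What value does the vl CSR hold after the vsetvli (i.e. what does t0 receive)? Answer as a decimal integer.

vl = 5

lanes per group: 256·2/64 = 8
vl ← min(5, 8) = 5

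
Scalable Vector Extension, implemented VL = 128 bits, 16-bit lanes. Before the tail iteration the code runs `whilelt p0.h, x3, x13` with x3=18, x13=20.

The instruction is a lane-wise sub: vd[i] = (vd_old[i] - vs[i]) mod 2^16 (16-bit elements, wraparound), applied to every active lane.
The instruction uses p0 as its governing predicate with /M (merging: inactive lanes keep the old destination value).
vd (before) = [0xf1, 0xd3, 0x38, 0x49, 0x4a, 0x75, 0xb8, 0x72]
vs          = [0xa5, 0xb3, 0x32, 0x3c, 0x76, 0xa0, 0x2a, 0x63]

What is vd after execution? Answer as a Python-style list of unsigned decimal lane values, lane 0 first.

vd = [76, 32, 56, 73, 74, 117, 184, 114]

128-bit reg / 16-bit elem → 8 lanes
p0[j] = (18+j < 20); true for j=0..1 → 2 lanes set
lane  0: sub(0xf1,0xa5) ⇒ 0x4c
lane  1: sub(0xd3,0xb3) ⇒ 0x20
lane  2: tail/keep ⇒ 0x38
lane  3: tail/keep ⇒ 0x49
lane  4: tail/keep ⇒ 0x4a
lane  5: tail/keep ⇒ 0x75
lane  6: tail/keep ⇒ 0xb8
lane  7: tail/keep ⇒ 0x72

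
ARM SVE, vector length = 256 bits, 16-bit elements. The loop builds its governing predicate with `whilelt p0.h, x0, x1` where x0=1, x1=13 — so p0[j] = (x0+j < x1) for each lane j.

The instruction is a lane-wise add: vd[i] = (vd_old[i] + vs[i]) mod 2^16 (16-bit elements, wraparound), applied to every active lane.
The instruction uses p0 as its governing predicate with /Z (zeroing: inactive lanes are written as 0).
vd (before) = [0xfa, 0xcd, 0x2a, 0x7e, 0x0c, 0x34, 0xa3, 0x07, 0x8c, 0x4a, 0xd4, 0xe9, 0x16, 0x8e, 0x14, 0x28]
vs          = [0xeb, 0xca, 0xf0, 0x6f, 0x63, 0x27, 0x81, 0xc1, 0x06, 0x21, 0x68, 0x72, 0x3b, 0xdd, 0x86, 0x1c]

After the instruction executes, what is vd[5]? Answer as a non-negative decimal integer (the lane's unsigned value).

256-bit reg / 16-bit elem → 16 lanes
whilelt: lane j active iff 1+j < 13 → j < 12 → 12 active
lane  0: add(0xfa,0xeb) ⇒ 0x1e5
lane  1: add(0xcd,0xca) ⇒ 0x197
lane  2: add(0x2a,0xf0) ⇒ 0x11a
lane  3: add(0x7e,0x6f) ⇒ 0xed
lane  4: add(0x0c,0x63) ⇒ 0x6f
lane  5: add(0x34,0x27) ⇒ 0x5b
lane  6: add(0xa3,0x81) ⇒ 0x124
lane  7: add(0x07,0xc1) ⇒ 0xc8
lane  8: add(0x8c,0x06) ⇒ 0x92
lane  9: add(0x4a,0x21) ⇒ 0x6b
lane 10: add(0xd4,0x68) ⇒ 0x13c
lane 11: add(0xe9,0x72) ⇒ 0x15b
lane 12: tail/zero ⇒ 0x00
lane 13: tail/zero ⇒ 0x00
lane 14: tail/zero ⇒ 0x00
lane 15: tail/zero ⇒ 0x00

vd[5] = 91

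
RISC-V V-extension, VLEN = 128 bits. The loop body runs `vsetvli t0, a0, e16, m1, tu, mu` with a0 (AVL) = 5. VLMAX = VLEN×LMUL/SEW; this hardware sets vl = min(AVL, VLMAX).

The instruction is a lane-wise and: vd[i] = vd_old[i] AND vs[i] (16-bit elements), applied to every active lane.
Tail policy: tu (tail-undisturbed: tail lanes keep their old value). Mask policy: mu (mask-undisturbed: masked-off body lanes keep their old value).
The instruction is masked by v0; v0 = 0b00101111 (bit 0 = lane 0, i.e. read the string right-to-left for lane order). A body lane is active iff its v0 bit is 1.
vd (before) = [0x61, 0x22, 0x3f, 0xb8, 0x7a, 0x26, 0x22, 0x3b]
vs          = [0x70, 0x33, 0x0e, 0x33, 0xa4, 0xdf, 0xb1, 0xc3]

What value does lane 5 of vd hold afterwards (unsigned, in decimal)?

lanes per group: 128·1/16 = 8
vl = min(AVL, VLMAX) = min(5, 8) = 5
[0] and(0x61,0x70) = 0x60
[1] and(0x22,0x33) = 0x22
[2] and(0x3f,0x0e) = 0x0e
[3] and(0xb8,0x33) = 0x30
[4] mask-off/keep = 0x7a
[5] tail/keep = 0x26
[6] tail/keep = 0x22
[7] tail/keep = 0x3b

vd[5] = 38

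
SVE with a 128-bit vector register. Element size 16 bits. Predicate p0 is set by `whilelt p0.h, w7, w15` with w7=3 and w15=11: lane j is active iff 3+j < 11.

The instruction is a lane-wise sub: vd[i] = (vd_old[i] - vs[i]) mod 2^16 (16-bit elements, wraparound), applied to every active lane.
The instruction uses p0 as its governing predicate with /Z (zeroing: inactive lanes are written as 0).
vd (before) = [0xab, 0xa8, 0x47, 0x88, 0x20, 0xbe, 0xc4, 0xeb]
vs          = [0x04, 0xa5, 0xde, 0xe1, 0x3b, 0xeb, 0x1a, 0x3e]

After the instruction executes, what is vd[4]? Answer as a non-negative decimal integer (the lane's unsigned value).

lane count: 128 div 16 = 8
p0[j] = (3+j < 11); true for j=0..7 → 8 lanes set
lane  0: sub(0xab,0x04) ⇒ 0xa7
lane  1: sub(0xa8,0xa5) ⇒ 0x03
lane  2: sub(0x47,0xde) ⇒ 0xff69
lane  3: sub(0x88,0xe1) ⇒ 0xffa7
lane  4: sub(0x20,0x3b) ⇒ 0xffe5
lane  5: sub(0xbe,0xeb) ⇒ 0xffd3
lane  6: sub(0xc4,0x1a) ⇒ 0xaa
lane  7: sub(0xeb,0x3e) ⇒ 0xad

vd[4] = 65509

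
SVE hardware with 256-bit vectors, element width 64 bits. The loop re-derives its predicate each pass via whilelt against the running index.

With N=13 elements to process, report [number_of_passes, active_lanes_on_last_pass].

[iterations, last_vl] = [4, 1]

lane count: 256 div 64 = 4
N=13: ⌈13/4⌉ = 4 iters; last vl = 13 − 3×4 = 1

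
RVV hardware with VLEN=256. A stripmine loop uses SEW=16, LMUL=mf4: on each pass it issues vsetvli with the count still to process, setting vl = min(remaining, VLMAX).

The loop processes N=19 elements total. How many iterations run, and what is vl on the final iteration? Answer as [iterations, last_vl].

[iterations, last_vl] = [5, 3]

VLMAX = (256 × 1/4) / 16 = 4 lanes
iterations = ceil(19/4) = 5; final-pass vl = 3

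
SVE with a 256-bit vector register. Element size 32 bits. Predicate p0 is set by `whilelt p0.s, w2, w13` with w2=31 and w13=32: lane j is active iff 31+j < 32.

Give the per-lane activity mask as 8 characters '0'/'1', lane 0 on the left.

256-bit reg / 32-bit elem → 8 lanes
active while 31+j < 32, i.e. j ∈ [0,1) capped at 8 ⇒ 1
bits (lane 0 leftmost): 10000000

predicate = 10000000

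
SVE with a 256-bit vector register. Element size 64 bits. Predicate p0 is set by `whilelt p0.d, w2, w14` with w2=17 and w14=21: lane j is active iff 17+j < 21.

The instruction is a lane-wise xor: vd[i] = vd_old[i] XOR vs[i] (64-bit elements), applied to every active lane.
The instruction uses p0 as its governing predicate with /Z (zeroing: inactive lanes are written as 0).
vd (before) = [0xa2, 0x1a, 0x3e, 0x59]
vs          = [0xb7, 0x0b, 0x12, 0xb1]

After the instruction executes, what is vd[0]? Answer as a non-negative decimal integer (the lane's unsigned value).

256-bit reg / 64-bit elem → 4 lanes
active while 17+j < 21, i.e. j ∈ [0,4) capped at 4 ⇒ 4
lane  0: xor(0xa2,0xb7) ⇒ 0x15
lane  1: xor(0x1a,0x0b) ⇒ 0x11
lane  2: xor(0x3e,0x12) ⇒ 0x2c
lane  3: xor(0x59,0xb1) ⇒ 0xe8

vd[0] = 21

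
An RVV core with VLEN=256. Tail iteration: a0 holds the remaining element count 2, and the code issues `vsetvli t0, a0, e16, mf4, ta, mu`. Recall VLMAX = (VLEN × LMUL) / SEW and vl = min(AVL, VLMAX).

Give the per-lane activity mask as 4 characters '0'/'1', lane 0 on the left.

predicate = 1100

VLMAX = (256 × 1/4) / 16 = 4 lanes
vl = min(AVL, VLMAX) = min(2, 4) = 2
bits (lane 0 leftmost): 1100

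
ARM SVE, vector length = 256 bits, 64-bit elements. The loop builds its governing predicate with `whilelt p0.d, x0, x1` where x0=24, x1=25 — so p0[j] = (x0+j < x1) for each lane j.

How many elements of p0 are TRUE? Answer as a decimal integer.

vl = 1

256-bit reg / 64-bit elem → 4 lanes
active while 24+j < 25, i.e. j ∈ [0,1) capped at 4 ⇒ 1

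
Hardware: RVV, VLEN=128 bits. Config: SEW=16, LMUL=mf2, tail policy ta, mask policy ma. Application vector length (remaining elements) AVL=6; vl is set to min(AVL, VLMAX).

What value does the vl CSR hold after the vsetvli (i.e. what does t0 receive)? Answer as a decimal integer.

vl = 4

lanes per group: 128·1/2/16 = 4
AVL=6 > VLMAX=4, so vl = 4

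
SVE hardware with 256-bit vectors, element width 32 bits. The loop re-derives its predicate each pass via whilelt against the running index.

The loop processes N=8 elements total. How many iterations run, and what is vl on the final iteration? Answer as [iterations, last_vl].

lane count: 256 div 32 = 8
8 elements at 8/iter → 1 passes, remainder 8 on the last

[iterations, last_vl] = [1, 8]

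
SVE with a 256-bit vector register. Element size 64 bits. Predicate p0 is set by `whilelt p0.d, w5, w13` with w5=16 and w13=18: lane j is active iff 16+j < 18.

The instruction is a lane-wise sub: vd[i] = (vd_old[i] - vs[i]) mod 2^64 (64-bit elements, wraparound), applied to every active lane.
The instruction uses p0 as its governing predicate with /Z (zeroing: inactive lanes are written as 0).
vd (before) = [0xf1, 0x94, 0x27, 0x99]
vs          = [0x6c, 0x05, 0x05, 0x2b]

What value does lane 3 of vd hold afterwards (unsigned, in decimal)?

vd[3] = 0

256-bit reg / 64-bit elem → 4 lanes
p0[j] = (16+j < 18); true for j=0..1 → 2 lanes set
[0] sub(0xf1,0x6c) = 0x85
[1] sub(0x94,0x05) = 0x8f
[2] tail/zero = 0x00
[3] tail/zero = 0x00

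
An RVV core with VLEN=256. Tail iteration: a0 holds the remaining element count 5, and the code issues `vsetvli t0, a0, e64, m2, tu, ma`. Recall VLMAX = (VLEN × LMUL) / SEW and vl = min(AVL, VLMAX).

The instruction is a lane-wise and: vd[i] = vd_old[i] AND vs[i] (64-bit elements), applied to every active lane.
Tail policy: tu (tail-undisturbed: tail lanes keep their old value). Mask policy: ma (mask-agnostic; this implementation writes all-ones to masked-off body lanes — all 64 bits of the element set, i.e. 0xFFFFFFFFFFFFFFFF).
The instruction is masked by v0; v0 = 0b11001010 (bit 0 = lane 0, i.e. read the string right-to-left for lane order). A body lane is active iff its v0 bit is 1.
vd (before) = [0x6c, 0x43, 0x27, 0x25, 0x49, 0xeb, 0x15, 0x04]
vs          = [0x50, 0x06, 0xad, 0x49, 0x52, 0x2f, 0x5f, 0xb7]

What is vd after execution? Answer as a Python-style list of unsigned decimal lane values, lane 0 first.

vd = [18446744073709551615, 2, 18446744073709551615, 1, 18446744073709551615, 235, 21, 4]

lanes per group: 256·2/64 = 8
AVL=5 ≤ VLMAX=8, so vl = 5
lane  0: mask-off/ones ⇒ 0xffffffffffffffff
lane  1: and(0x43,0x06) ⇒ 0x02
lane  2: mask-off/ones ⇒ 0xffffffffffffffff
lane  3: and(0x25,0x49) ⇒ 0x01
lane  4: mask-off/ones ⇒ 0xffffffffffffffff
lane  5: tail/keep ⇒ 0xeb
lane  6: tail/keep ⇒ 0x15
lane  7: tail/keep ⇒ 0x04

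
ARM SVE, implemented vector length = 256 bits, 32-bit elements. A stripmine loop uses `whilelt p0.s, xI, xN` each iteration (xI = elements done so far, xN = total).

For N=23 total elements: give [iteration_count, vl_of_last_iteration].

[iterations, last_vl] = [3, 7]

register lanes = 256/32 = 8
N=23: ⌈23/8⌉ = 3 iters; last vl = 23 − 2×8 = 7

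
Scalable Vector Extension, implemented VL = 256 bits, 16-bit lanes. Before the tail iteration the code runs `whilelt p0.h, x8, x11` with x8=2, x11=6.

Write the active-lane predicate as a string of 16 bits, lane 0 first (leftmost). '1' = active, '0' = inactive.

predicate = 1111000000000000

256-bit reg / 16-bit elem → 16 lanes
whilelt: lane j active iff 2+j < 6 → j < 4 → 4 active
bits (lane 0 leftmost): 1111000000000000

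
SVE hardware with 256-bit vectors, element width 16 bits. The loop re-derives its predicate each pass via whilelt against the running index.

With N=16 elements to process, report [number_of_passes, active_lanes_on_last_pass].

256-bit reg / 16-bit elem → 16 lanes
16 elements at 16/iter → 1 passes, remainder 16 on the last

[iterations, last_vl] = [1, 16]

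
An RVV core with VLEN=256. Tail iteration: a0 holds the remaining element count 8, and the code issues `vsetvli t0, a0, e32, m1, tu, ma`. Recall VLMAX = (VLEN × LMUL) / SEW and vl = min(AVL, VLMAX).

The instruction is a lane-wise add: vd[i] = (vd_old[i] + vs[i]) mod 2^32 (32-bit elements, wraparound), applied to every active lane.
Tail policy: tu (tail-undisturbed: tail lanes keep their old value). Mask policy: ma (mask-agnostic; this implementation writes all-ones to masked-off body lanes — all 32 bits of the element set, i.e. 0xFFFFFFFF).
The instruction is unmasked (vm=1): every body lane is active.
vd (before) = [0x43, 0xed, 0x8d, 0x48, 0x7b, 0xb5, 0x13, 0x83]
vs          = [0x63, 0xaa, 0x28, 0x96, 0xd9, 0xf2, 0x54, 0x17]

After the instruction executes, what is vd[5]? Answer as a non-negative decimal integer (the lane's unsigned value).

VLMAX = (256 × 1) / 32 = 8 lanes
AVL=8 ≤ VLMAX=8, so vl = 8
  i=0: add(0x43,0x63) → 166
  i=1: add(0xed,0xaa) → 407
  i=2: add(0x8d,0x28) → 181
  i=3: add(0x48,0x96) → 222
  i=4: add(0x7b,0xd9) → 340
  i=5: add(0xb5,0xf2) → 423
  i=6: add(0x13,0x54) → 103
  i=7: add(0x83,0x17) → 154

vd[5] = 423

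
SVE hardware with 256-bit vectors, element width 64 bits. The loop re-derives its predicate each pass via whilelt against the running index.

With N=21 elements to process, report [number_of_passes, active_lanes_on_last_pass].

register lanes = 256/64 = 4
iterations = ceil(21/4) = 6; final-pass vl = 1

[iterations, last_vl] = [6, 1]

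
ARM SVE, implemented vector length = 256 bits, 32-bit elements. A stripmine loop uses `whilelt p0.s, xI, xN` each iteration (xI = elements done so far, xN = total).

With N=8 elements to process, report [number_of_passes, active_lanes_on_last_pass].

[iterations, last_vl] = [1, 8]

lane count: 256 div 32 = 8
8 elements at 8/iter → 1 passes, remainder 8 on the last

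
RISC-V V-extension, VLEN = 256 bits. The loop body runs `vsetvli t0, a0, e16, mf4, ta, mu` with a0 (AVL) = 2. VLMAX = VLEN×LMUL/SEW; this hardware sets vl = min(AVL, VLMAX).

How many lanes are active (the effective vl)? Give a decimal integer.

VLMAX = (256 × 1/4) / 16 = 4 lanes
AVL=2 ≤ VLMAX=4, so vl = 2

vl = 2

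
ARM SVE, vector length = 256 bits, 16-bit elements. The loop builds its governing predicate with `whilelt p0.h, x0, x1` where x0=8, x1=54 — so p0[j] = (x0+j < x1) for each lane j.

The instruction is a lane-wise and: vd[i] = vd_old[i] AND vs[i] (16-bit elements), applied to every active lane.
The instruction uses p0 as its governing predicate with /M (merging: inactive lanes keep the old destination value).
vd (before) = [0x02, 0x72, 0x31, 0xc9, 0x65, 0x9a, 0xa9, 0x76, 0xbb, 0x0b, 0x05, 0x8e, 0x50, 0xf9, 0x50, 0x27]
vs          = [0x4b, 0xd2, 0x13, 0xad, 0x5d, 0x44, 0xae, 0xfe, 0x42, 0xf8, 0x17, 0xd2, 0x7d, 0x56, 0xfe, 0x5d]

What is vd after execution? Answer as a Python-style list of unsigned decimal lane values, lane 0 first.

vd = [2, 82, 17, 137, 69, 0, 168, 118, 2, 8, 5, 130, 80, 80, 80, 5]

256-bit reg / 16-bit elem → 16 lanes
active while 8+j < 54, i.e. j ∈ [0,46) capped at 16 ⇒ 16
lane  0: and(0x02,0x4b) ⇒ 0x02
lane  1: and(0x72,0xd2) ⇒ 0x52
lane  2: and(0x31,0x13) ⇒ 0x11
lane  3: and(0xc9,0xad) ⇒ 0x89
lane  4: and(0x65,0x5d) ⇒ 0x45
lane  5: and(0x9a,0x44) ⇒ 0x00
lane  6: and(0xa9,0xae) ⇒ 0xa8
lane  7: and(0x76,0xfe) ⇒ 0x76
lane  8: and(0xbb,0x42) ⇒ 0x02
lane  9: and(0x0b,0xf8) ⇒ 0x08
lane 10: and(0x05,0x17) ⇒ 0x05
lane 11: and(0x8e,0xd2) ⇒ 0x82
lane 12: and(0x50,0x7d) ⇒ 0x50
lane 13: and(0xf9,0x56) ⇒ 0x50
lane 14: and(0x50,0xfe) ⇒ 0x50
lane 15: and(0x27,0x5d) ⇒ 0x05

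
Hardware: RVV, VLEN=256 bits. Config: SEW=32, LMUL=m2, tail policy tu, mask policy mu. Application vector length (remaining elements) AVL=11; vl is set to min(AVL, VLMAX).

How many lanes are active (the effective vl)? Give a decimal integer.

vl = 11

VLMAX = (256 × 2) / 32 = 16 lanes
vl = min(AVL, VLMAX) = min(11, 16) = 11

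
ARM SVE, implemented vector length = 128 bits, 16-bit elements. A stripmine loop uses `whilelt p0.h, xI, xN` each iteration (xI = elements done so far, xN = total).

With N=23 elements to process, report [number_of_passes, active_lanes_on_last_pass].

lane count: 128 div 16 = 8
N=23: ⌈23/8⌉ = 3 iters; last vl = 23 − 2×8 = 7

[iterations, last_vl] = [3, 7]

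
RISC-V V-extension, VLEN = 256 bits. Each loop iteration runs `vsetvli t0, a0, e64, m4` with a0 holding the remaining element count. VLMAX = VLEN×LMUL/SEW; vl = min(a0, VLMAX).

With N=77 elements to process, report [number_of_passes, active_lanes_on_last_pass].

[iterations, last_vl] = [5, 13]

lanes per group: 256·4/64 = 16
N=77: ⌈77/16⌉ = 5 iters; last vl = 77 − 4×16 = 13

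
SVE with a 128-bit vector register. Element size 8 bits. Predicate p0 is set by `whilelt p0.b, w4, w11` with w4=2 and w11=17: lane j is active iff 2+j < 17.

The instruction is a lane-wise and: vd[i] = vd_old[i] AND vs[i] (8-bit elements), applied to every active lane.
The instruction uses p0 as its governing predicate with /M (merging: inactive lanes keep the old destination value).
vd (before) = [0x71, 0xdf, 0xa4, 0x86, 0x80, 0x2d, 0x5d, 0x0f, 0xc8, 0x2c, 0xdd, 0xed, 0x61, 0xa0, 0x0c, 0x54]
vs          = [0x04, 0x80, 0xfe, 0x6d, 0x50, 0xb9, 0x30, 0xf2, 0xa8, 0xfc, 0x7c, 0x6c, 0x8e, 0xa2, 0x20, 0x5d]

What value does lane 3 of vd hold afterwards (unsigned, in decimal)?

vd[3] = 4

128-bit reg / 8-bit elem → 16 lanes
p0[j] = (2+j < 17); true for j=0..14 → 15 lanes set
lane  0: and(0x71,0x04) ⇒ 0x00
lane  1: and(0xdf,0x80) ⇒ 0x80
lane  2: and(0xa4,0xfe) ⇒ 0xa4
lane  3: and(0x86,0x6d) ⇒ 0x04
lane  4: and(0x80,0x50) ⇒ 0x00
lane  5: and(0x2d,0xb9) ⇒ 0x29
lane  6: and(0x5d,0x30) ⇒ 0x10
lane  7: and(0x0f,0xf2) ⇒ 0x02
lane  8: and(0xc8,0xa8) ⇒ 0x88
lane  9: and(0x2c,0xfc) ⇒ 0x2c
lane 10: and(0xdd,0x7c) ⇒ 0x5c
lane 11: and(0xed,0x6c) ⇒ 0x6c
lane 12: and(0x61,0x8e) ⇒ 0x00
lane 13: and(0xa0,0xa2) ⇒ 0xa0
lane 14: and(0x0c,0x20) ⇒ 0x00
lane 15: tail/keep ⇒ 0x54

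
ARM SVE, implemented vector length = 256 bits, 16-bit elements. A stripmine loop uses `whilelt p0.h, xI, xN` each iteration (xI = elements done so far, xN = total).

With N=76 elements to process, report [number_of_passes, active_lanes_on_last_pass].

[iterations, last_vl] = [5, 12]

256-bit reg / 16-bit elem → 16 lanes
N=76: ⌈76/16⌉ = 5 iters; last vl = 76 − 4×16 = 12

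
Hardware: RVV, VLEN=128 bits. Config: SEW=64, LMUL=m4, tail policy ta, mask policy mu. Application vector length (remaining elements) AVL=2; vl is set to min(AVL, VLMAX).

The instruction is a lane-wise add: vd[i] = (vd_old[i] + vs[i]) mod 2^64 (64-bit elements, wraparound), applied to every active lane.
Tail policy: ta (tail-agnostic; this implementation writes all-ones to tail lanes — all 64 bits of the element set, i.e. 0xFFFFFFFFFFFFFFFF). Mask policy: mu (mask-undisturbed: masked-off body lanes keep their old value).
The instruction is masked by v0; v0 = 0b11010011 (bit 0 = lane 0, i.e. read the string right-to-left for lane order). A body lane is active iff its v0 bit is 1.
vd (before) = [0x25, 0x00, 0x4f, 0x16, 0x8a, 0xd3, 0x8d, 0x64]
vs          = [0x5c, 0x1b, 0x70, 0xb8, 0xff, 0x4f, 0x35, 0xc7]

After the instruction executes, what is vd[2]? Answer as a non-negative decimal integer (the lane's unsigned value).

lanes per group: 128·4/64 = 8
vl ← min(2, 8) = 2
vd[0] add(0x25,0x5c) -> 0x81
vd[1] add(0x00,0x1b) -> 0x1b
vd[2] tail/ones -> 0xffffffffffffffff
vd[3] tail/ones -> 0xffffffffffffffff
vd[4] tail/ones -> 0xffffffffffffffff
vd[5] tail/ones -> 0xffffffffffffffff
vd[6] tail/ones -> 0xffffffffffffffff
vd[7] tail/ones -> 0xffffffffffffffff

vd[2] = 18446744073709551615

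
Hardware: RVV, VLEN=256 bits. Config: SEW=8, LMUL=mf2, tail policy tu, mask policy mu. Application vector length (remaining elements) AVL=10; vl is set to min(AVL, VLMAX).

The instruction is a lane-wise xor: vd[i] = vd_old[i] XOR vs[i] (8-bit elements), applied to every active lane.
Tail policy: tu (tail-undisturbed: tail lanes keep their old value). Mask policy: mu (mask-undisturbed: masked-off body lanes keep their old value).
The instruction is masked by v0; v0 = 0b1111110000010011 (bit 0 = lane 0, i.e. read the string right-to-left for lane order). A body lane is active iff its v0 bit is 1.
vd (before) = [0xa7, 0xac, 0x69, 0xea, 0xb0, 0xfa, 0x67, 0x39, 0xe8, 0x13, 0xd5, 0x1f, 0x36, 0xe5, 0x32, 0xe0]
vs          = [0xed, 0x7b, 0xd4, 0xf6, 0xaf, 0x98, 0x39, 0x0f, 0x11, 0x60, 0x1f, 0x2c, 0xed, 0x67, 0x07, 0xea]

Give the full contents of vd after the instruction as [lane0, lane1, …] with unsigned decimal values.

VLMAX = VLEN×LMUL/SEW = 256×1/2/8 = 16
vl ← min(10, 16) = 10
vd[0] xor(0xa7,0xed) -> 0x4a
vd[1] xor(0xac,0x7b) -> 0xd7
vd[2] mask-off/keep -> 0x69
vd[3] mask-off/keep -> 0xea
vd[4] xor(0xb0,0xaf) -> 0x1f
vd[5] mask-off/keep -> 0xfa
vd[6] mask-off/keep -> 0x67
vd[7] mask-off/keep -> 0x39
vd[8] mask-off/keep -> 0xe8
vd[9] mask-off/keep -> 0x13
vd[10] tail/keep -> 0xd5
vd[11] tail/keep -> 0x1f
vd[12] tail/keep -> 0x36
vd[13] tail/keep -> 0xe5
vd[14] tail/keep -> 0x32
vd[15] tail/keep -> 0xe0

vd = [74, 215, 105, 234, 31, 250, 103, 57, 232, 19, 213, 31, 54, 229, 50, 224]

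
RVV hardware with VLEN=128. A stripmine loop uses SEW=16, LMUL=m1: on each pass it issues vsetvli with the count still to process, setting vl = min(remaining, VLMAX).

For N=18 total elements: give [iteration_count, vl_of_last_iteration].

[iterations, last_vl] = [3, 2]

VLMAX = (128 × 1) / 16 = 8 lanes
18 elements at 8/iter → 3 passes, remainder 2 on the last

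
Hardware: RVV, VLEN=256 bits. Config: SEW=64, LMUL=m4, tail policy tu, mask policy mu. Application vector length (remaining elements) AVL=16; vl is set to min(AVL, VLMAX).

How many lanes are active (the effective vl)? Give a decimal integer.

VLMAX = VLEN×LMUL/SEW = 256×4/64 = 16
vl ← min(16, 16) = 16

vl = 16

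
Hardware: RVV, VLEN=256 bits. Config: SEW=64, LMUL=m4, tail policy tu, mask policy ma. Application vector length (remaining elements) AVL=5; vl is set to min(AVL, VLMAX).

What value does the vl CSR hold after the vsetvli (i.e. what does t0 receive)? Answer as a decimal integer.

vl = 5

lanes per group: 256·4/64 = 16
vl = min(AVL, VLMAX) = min(5, 16) = 5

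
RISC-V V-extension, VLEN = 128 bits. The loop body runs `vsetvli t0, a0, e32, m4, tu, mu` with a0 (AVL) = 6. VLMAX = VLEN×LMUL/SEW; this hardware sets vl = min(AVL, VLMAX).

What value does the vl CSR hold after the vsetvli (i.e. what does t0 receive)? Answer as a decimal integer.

VLMAX = (128 × 4) / 32 = 16 lanes
vl = min(AVL, VLMAX) = min(6, 16) = 6

vl = 6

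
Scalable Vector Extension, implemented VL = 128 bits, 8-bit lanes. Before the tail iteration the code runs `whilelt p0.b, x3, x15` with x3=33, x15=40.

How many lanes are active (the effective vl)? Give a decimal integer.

128-bit reg / 8-bit elem → 16 lanes
whilelt: lane j active iff 33+j < 40 → j < 7 → 7 active

vl = 7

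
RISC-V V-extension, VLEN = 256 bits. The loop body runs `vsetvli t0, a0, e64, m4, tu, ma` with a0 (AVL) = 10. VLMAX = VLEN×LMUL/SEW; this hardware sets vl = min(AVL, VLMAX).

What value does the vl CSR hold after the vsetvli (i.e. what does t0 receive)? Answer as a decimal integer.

vl = 10

lanes per group: 256·4/64 = 16
vl ← min(10, 16) = 10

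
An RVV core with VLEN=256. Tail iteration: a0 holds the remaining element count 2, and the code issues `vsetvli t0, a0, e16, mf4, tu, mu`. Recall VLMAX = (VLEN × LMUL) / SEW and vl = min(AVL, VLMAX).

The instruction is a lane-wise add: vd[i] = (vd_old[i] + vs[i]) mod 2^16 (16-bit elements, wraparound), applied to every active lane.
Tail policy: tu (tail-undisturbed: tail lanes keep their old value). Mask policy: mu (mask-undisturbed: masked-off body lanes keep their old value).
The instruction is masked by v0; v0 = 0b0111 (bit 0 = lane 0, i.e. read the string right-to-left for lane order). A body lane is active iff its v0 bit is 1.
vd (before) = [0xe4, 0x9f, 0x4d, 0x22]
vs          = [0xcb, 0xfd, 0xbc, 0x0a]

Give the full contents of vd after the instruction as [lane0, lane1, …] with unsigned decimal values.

lanes per group: 256·1/4/16 = 4
vl ← min(2, 4) = 2
[0] add(0xe4,0xcb) = 0x1af
[1] add(0x9f,0xfd) = 0x19c
[2] tail/keep = 0x4d
[3] tail/keep = 0x22

vd = [431, 412, 77, 34]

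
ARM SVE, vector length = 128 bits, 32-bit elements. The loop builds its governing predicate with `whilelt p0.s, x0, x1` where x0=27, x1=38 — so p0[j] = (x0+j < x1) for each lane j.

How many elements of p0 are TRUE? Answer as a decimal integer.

vl = 4

register lanes = 128/32 = 4
active while 27+j < 38, i.e. j ∈ [0,11) capped at 4 ⇒ 4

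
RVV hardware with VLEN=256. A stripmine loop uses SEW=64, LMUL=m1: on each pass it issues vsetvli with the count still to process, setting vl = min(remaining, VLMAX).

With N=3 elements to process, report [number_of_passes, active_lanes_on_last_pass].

VLMAX = VLEN×LMUL/SEW = 256×1/64 = 4
iterations = ceil(3/4) = 1; final-pass vl = 3

[iterations, last_vl] = [1, 3]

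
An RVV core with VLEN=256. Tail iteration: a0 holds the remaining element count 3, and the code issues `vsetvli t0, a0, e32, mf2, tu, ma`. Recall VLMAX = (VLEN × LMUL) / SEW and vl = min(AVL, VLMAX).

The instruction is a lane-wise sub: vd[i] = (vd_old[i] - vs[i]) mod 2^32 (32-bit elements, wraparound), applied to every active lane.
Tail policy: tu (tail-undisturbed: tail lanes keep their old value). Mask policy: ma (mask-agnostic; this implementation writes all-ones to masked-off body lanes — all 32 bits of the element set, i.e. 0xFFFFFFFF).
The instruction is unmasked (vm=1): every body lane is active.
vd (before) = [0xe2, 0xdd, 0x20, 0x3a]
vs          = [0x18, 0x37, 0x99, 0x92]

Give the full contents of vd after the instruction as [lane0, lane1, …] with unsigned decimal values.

vd = [202, 166, 4294967175, 58]

VLMAX = (256 × 1/2) / 32 = 4 lanes
vl = min(AVL, VLMAX) = min(3, 4) = 3
[0] sub(0xe2,0x18) = 0xca
[1] sub(0xdd,0x37) = 0xa6
[2] sub(0x20,0x99) = 0xffffff87
[3] tail/keep = 0x3a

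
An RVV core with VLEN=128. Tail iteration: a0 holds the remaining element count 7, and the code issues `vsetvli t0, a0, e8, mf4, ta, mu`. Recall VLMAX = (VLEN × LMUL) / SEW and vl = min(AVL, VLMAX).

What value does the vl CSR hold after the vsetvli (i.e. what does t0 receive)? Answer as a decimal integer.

VLMAX = VLEN×LMUL/SEW = 128×1/4/8 = 4
AVL=7 > VLMAX=4, so vl = 4

vl = 4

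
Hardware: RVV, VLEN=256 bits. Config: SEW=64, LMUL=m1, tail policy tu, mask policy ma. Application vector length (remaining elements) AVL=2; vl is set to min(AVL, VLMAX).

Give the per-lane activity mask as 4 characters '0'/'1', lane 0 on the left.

VLMAX = (256 × 1) / 64 = 4 lanes
AVL=2 ≤ VLMAX=4, so vl = 2
bits (lane 0 leftmost): 1100

predicate = 1100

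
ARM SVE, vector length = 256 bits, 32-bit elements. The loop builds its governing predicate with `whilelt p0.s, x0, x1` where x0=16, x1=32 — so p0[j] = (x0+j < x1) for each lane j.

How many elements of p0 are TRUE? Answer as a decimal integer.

vl = 8

lane count: 256 div 32 = 8
active while 16+j < 32, i.e. j ∈ [0,16) capped at 8 ⇒ 8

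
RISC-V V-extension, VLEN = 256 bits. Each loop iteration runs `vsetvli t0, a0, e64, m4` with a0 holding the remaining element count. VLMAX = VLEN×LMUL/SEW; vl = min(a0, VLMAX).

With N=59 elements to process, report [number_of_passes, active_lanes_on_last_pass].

VLMAX = VLEN×LMUL/SEW = 256×4/64 = 16
59 elements at 16/iter → 4 passes, remainder 11 on the last

[iterations, last_vl] = [4, 11]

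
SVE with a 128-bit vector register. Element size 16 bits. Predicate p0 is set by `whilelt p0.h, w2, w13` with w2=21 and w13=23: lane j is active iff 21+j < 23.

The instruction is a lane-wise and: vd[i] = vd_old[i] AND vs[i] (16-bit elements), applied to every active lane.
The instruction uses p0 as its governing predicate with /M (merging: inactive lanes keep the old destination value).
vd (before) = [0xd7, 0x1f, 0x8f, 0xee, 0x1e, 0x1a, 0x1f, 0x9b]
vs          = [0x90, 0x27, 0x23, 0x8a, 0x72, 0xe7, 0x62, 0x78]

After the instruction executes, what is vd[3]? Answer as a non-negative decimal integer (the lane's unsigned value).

vd[3] = 238

lane count: 128 div 16 = 8
active while 21+j < 23, i.e. j ∈ [0,2) capped at 8 ⇒ 2
[0] and(0xd7,0x90) = 0x90
[1] and(0x1f,0x27) = 0x07
[2] tail/keep = 0x8f
[3] tail/keep = 0xee
[4] tail/keep = 0x1e
[5] tail/keep = 0x1a
[6] tail/keep = 0x1f
[7] tail/keep = 0x9b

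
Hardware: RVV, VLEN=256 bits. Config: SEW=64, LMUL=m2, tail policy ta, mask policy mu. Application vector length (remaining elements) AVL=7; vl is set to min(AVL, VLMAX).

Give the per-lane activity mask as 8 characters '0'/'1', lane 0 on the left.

VLMAX = (256 × 2) / 64 = 8 lanes
vl = min(AVL, VLMAX) = min(7, 8) = 7
bits (lane 0 leftmost): 11111110

predicate = 11111110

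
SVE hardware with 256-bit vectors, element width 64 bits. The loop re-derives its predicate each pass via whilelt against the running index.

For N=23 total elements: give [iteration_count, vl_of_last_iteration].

[iterations, last_vl] = [6, 3]

lane count: 256 div 64 = 4
iterations = ceil(23/4) = 6; final-pass vl = 3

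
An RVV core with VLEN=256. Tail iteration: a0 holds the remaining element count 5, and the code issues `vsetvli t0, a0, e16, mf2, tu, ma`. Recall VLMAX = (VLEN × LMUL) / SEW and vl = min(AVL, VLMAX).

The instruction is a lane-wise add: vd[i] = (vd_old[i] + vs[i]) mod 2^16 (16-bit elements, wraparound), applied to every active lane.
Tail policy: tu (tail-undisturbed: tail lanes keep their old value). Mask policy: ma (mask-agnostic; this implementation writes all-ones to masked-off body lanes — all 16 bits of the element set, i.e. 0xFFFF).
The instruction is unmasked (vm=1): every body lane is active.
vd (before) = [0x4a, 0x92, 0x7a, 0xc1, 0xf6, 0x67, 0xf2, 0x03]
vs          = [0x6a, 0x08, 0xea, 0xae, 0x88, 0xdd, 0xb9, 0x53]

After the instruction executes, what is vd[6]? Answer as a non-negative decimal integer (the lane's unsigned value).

lanes per group: 256·1/2/16 = 8
AVL=5 ≤ VLMAX=8, so vl = 5
vd[0] add(0x4a,0x6a) -> 0xb4
vd[1] add(0x92,0x08) -> 0x9a
vd[2] add(0x7a,0xea) -> 0x164
vd[3] add(0xc1,0xae) -> 0x16f
vd[4] add(0xf6,0x88) -> 0x17e
vd[5] tail/keep -> 0x67
vd[6] tail/keep -> 0xf2
vd[7] tail/keep -> 0x03

vd[6] = 242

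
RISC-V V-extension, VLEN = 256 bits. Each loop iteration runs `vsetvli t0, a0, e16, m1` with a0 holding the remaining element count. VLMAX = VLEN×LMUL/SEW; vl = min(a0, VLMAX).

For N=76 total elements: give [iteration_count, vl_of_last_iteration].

VLMAX = (256 × 1) / 16 = 16 lanes
76 elements at 16/iter → 5 passes, remainder 12 on the last

[iterations, last_vl] = [5, 12]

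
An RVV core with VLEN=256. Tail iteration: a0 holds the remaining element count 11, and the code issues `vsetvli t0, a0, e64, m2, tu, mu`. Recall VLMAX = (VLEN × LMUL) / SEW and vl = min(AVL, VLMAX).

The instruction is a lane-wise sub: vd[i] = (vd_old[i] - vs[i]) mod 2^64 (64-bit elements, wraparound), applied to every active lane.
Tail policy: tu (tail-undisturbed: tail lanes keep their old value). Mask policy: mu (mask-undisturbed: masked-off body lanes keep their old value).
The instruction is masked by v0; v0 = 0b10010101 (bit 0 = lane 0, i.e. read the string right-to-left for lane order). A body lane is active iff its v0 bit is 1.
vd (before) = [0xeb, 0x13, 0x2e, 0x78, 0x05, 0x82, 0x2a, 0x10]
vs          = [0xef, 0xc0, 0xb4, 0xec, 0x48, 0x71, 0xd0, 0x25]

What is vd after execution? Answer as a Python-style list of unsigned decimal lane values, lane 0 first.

vd = [18446744073709551612, 19, 18446744073709551482, 120, 18446744073709551549, 130, 42, 18446744073709551595]

VLMAX = VLEN×LMUL/SEW = 256×2/64 = 8
vl ← min(11, 8) = 8
[0] sub(0xeb,0xef) = 0xfffffffffffffffc
[1] mask-off/keep = 0x13
[2] sub(0x2e,0xb4) = 0xffffffffffffff7a
[3] mask-off/keep = 0x78
[4] sub(0x05,0x48) = 0xffffffffffffffbd
[5] mask-off/keep = 0x82
[6] mask-off/keep = 0x2a
[7] sub(0x10,0x25) = 0xffffffffffffffeb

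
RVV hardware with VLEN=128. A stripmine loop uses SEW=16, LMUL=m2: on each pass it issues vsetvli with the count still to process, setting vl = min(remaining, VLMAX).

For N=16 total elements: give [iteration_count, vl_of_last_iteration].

[iterations, last_vl] = [1, 16]

lanes per group: 128·2/16 = 16
N=16: ⌈16/16⌉ = 1 iters; last vl = 16 − 0×16 = 16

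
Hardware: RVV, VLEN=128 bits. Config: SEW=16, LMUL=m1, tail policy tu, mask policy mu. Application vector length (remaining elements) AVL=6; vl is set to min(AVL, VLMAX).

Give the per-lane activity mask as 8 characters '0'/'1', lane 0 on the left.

predicate = 11111100

VLMAX = (128 × 1) / 16 = 8 lanes
vl = min(AVL, VLMAX) = min(6, 8) = 6
bits (lane 0 leftmost): 11111100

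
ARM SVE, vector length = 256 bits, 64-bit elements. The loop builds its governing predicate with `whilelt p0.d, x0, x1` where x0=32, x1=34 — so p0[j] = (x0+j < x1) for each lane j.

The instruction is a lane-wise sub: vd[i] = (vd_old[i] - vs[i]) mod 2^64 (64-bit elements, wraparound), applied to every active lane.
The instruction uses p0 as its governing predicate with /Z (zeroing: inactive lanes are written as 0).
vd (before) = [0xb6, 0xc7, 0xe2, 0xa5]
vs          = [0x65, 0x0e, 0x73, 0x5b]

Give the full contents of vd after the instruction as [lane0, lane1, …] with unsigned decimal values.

vd = [81, 185, 0, 0]

256-bit reg / 64-bit elem → 4 lanes
active while 32+j < 34, i.e. j ∈ [0,2) capped at 4 ⇒ 2
  i=0: sub(0xb6,0x65) → 81
  i=1: sub(0xc7,0x0e) → 185
  i=2: tail/zero → 0
  i=3: tail/zero → 0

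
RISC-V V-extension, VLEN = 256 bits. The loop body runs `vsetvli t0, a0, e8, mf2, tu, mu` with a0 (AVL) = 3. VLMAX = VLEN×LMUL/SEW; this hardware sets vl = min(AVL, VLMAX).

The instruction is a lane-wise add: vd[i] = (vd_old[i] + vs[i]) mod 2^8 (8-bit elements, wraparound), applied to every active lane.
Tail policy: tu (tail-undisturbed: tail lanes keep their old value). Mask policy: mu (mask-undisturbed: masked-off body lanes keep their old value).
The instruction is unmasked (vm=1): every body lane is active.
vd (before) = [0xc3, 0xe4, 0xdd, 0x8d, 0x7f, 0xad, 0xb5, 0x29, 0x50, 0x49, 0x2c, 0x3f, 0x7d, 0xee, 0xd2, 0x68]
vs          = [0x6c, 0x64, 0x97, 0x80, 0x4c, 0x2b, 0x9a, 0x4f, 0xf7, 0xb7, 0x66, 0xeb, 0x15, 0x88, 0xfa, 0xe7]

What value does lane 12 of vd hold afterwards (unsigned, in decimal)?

VLMAX = VLEN×LMUL/SEW = 256×1/2/8 = 16
vl = min(AVL, VLMAX) = min(3, 16) = 3
vd[0] add(0xc3,0x6c) -> 0x2f
vd[1] add(0xe4,0x64) -> 0x48
vd[2] add(0xdd,0x97) -> 0x74
vd[3] tail/keep -> 0x8d
vd[4] tail/keep -> 0x7f
vd[5] tail/keep -> 0xad
vd[6] tail/keep -> 0xb5
vd[7] tail/keep -> 0x29
vd[8] tail/keep -> 0x50
vd[9] tail/keep -> 0x49
vd[10] tail/keep -> 0x2c
vd[11] tail/keep -> 0x3f
vd[12] tail/keep -> 0x7d
vd[13] tail/keep -> 0xee
vd[14] tail/keep -> 0xd2
vd[15] tail/keep -> 0x68

vd[12] = 125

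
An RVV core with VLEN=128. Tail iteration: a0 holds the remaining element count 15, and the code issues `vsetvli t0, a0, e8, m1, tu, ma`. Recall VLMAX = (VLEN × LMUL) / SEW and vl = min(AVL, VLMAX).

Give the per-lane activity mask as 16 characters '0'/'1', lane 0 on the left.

predicate = 1111111111111110

VLMAX = (128 × 1) / 8 = 16 lanes
AVL=15 ≤ VLMAX=16, so vl = 15
bits (lane 0 leftmost): 1111111111111110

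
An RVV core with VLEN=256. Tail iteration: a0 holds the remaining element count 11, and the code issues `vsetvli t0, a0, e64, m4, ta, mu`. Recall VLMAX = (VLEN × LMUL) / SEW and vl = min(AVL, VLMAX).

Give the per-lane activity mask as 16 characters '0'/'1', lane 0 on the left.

lanes per group: 256·4/64 = 16
vl = min(AVL, VLMAX) = min(11, 16) = 11
bits (lane 0 leftmost): 1111111111100000

predicate = 1111111111100000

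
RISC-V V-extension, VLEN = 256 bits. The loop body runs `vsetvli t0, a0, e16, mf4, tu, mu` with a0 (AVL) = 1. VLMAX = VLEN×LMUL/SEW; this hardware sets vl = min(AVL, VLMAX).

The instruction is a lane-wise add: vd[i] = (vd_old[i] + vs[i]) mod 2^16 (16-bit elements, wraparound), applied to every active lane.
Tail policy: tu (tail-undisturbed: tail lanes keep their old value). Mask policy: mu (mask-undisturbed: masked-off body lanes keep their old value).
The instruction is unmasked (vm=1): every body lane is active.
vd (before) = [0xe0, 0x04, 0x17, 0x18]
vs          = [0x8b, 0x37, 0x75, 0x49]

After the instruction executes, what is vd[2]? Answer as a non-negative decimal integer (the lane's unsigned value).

vd[2] = 23

VLMAX = (256 × 1/4) / 16 = 4 lanes
AVL=1 ≤ VLMAX=4, so vl = 1
vd[0] add(0xe0,0x8b) -> 0x16b
vd[1] tail/keep -> 0x04
vd[2] tail/keep -> 0x17
vd[3] tail/keep -> 0x18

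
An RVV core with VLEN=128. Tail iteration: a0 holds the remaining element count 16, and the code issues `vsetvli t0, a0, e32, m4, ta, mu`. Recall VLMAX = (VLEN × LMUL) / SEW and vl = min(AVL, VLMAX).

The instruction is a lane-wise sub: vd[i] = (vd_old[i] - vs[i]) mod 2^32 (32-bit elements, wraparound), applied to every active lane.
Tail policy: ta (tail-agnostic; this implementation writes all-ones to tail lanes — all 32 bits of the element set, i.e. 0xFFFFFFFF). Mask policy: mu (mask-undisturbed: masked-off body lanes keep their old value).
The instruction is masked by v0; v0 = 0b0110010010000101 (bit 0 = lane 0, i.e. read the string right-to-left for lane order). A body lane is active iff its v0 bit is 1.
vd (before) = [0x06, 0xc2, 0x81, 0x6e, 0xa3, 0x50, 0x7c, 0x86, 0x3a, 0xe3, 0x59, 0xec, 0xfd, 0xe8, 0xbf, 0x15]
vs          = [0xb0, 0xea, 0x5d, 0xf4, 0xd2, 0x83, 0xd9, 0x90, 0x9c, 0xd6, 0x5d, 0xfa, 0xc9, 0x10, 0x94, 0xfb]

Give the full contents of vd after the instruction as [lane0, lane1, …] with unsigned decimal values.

VLMAX = VLEN×LMUL/SEW = 128×4/32 = 16
vl = min(AVL, VLMAX) = min(16, 16) = 16
vd[0] sub(0x06,0xb0) -> 0xffffff56
vd[1] mask-off/keep -> 0xc2
vd[2] sub(0x81,0x5d) -> 0x24
vd[3] mask-off/keep -> 0x6e
vd[4] mask-off/keep -> 0xa3
vd[5] mask-off/keep -> 0x50
vd[6] mask-off/keep -> 0x7c
vd[7] sub(0x86,0x90) -> 0xfffffff6
vd[8] mask-off/keep -> 0x3a
vd[9] mask-off/keep -> 0xe3
vd[10] sub(0x59,0x5d) -> 0xfffffffc
vd[11] mask-off/keep -> 0xec
vd[12] mask-off/keep -> 0xfd
vd[13] sub(0xe8,0x10) -> 0xd8
vd[14] sub(0xbf,0x94) -> 0x2b
vd[15] mask-off/keep -> 0x15

vd = [4294967126, 194, 36, 110, 163, 80, 124, 4294967286, 58, 227, 4294967292, 236, 253, 216, 43, 21]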